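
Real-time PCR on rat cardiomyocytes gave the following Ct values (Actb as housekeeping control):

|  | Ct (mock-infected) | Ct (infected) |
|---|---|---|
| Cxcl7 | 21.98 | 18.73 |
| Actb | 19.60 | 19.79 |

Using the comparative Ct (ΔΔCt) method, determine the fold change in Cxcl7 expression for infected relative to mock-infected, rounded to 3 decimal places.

ΔCt(mock-infected) = 21.980 − 19.600 = 2.380
ΔCt(infected) = 18.730 − 19.790 = -1.060
ΔΔCt = -1.060 − 2.380 = -3.440
Fold change = 2^(−(-3.440)) = 2^3.440 = 10.8528

10.853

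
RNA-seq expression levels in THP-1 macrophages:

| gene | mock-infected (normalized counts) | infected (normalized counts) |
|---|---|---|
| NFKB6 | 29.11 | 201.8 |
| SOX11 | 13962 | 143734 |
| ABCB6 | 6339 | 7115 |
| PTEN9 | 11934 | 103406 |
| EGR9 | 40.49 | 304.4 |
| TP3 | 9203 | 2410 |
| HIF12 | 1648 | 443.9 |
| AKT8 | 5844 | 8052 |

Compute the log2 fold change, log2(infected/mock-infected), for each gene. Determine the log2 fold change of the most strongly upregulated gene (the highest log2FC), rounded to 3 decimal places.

log2(201.8/29.11) = 2.793  (NFKB6)
log2(143734/13962) = 3.364  (SOX11)
log2(7115/6339) = 0.167  (ABCB6)
log2(103406/11934) = 3.115  (PTEN9)
log2(304.4/40.49) = 2.910  (EGR9)
log2(2410/9203) = -1.933  (TP3)
log2(443.9/1648) = -1.892  (HIF12)
log2(8052/5844) = 0.462  (AKT8)
SOX11 is most strongly upregulated.

3.364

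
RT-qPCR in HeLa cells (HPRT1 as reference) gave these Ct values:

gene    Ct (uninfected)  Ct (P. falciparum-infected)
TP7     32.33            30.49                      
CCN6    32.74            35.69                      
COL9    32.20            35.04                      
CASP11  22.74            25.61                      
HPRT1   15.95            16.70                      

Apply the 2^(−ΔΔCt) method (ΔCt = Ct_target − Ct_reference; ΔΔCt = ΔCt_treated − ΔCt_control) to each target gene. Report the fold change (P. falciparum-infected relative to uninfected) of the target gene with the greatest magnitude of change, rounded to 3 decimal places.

TP7: ΔΔCt = (30.49−16.70) − (32.33−15.95) = 13.79 − 16.38 = -2.59; fold change = 2^2.59 = 6.021
CCN6: ΔΔCt = (35.69−16.70) − (32.74−15.95) = 18.99 − 16.79 = 2.20; fold change = 2^-2.20 = 0.218
COL9: ΔΔCt = (35.04−16.70) − (32.20−15.95) = 18.34 − 16.25 = 2.09; fold change = 2^-2.09 = 0.235
CASP11: ΔΔCt = (25.61−16.70) − (22.74−15.95) = 8.91 − 6.79 = 2.12; fold change = 2^-2.12 = 0.230
TP7 has the largest |ΔΔCt| = 2.59.

6.021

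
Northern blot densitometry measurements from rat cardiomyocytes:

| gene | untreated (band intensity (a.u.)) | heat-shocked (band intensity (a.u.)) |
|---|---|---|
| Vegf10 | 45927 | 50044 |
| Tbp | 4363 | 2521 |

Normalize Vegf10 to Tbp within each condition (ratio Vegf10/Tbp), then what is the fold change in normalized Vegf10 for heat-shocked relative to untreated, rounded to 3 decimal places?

1.886

Vegf10/Tbp (untreated) = 45927 / 4363 = 10.526
Vegf10/Tbp (heat-shocked) = 50044 / 2521 = 19.851
Fold change = 19.851 / 10.526 = 1.8858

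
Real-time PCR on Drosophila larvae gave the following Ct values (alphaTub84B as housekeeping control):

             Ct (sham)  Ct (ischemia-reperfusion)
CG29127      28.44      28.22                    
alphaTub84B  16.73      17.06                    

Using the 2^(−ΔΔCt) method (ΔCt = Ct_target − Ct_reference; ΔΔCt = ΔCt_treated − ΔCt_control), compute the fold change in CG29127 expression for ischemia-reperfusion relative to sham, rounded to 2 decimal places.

1.46

ΔCt(sham) = 28.440 − 16.730 = 11.710
ΔCt(ischemia-reperfusion) = 28.220 − 17.060 = 11.160
ΔΔCt = 11.160 − 11.710 = -0.550
Fold change = 2^(−(-0.550)) = 2^0.550 = 1.464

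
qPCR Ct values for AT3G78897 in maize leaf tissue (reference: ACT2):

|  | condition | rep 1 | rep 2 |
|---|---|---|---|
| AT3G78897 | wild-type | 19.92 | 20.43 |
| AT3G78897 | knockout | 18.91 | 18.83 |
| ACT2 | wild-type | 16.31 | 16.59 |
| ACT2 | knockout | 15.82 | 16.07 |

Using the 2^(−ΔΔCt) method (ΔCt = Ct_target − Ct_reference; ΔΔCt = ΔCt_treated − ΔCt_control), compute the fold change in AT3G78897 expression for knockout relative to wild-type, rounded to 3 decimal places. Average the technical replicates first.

1.741

Mean Ct: AT3G78897 wild-type 20.175; AT3G78897 knockout 18.870; ACT2 wild-type 16.450; ACT2 knockout 15.945
ΔCt(wild-type) = 20.175 − 16.450 = 3.725
ΔCt(knockout) = 18.870 − 15.945 = 2.925
ΔΔCt = 2.925 − 3.725 = -0.800
Fold change = 2^(−(-0.800)) = 2^0.800 = 1.7411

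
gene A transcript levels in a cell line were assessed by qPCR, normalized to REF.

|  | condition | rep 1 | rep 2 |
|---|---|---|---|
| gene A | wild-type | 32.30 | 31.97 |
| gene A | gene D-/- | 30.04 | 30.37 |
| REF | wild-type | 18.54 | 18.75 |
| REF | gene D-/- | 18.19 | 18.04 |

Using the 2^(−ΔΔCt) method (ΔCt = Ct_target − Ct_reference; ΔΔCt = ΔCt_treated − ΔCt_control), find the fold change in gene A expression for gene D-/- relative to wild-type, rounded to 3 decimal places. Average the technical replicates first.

Mean Ct: gene A wild-type 32.135; gene A gene D-/- 30.205; REF wild-type 18.645; REF gene D-/- 18.115
ΔCt(wild-type) = 32.135 − 18.645 = 13.490
ΔCt(gene D-/-) = 30.205 − 18.115 = 12.090
ΔΔCt = 12.090 − 13.490 = -1.400
Fold change = 2^(−(-1.400)) = 2^1.400 = 2.6390

2.639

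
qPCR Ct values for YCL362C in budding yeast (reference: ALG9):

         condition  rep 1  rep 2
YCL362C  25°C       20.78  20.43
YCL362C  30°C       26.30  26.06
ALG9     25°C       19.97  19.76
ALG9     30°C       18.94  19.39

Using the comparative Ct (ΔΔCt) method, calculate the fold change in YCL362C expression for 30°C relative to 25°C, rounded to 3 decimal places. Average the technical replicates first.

Mean Ct: YCL362C 25°C 20.605; YCL362C 30°C 26.180; ALG9 25°C 19.865; ALG9 30°C 19.165
ΔCt(25°C) = 20.605 − 19.865 = 0.740
ΔCt(30°C) = 26.180 − 19.165 = 7.015
ΔΔCt = 7.015 − 0.740 = 6.275
Fold change = 2^(−6.275) = 0.0129

0.013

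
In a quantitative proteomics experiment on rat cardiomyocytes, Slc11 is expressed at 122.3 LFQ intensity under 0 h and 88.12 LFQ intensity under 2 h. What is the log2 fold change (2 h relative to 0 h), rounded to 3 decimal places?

Fold change = 88.12 / 122.3 = 0.7205
log2(0.7205) = -0.4729

-0.473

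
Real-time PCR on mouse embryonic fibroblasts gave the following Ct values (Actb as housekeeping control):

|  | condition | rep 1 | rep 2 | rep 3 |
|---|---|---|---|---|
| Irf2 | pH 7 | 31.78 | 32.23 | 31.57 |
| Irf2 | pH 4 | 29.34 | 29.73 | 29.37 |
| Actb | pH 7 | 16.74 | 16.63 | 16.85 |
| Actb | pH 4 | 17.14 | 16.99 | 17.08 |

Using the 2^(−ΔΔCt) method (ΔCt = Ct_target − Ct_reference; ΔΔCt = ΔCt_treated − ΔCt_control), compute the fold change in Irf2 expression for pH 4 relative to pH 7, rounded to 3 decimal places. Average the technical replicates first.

Mean Ct: Irf2 pH 7 31.860; Irf2 pH 4 29.480; Actb pH 7 16.740; Actb pH 4 17.070
ΔCt(pH 7) = 31.860 − 16.740 = 15.120
ΔCt(pH 4) = 29.480 − 17.070 = 12.410
ΔΔCt = 12.410 − 15.120 = -2.710
Fold change = 2^(−(-2.710)) = 2^2.710 = 6.5432

6.543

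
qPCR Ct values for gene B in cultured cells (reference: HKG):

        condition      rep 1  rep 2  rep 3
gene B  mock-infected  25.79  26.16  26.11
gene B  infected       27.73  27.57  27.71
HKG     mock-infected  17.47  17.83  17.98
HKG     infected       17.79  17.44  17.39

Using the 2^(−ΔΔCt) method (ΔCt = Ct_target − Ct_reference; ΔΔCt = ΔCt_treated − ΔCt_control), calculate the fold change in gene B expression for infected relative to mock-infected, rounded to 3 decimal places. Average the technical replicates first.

0.274

Mean Ct: gene B mock-infected 26.020; gene B infected 27.670; HKG mock-infected 17.760; HKG infected 17.540
ΔCt(mock-infected) = 26.020 − 17.760 = 8.260
ΔCt(infected) = 27.670 − 17.540 = 10.130
ΔΔCt = 10.130 − 8.260 = 1.870
Fold change = 2^(−1.870) = 0.2736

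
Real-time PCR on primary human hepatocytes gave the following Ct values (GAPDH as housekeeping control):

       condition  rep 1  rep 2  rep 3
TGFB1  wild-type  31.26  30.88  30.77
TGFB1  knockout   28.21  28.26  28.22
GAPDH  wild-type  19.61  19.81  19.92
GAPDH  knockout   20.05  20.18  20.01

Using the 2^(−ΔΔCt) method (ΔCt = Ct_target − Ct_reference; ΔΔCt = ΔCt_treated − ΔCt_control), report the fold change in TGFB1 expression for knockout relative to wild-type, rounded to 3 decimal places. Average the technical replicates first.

Mean Ct: TGFB1 wild-type 30.970; TGFB1 knockout 28.230; GAPDH wild-type 19.780; GAPDH knockout 20.080
ΔCt(wild-type) = 30.970 − 19.780 = 11.190
ΔCt(knockout) = 28.230 − 20.080 = 8.150
ΔΔCt = 8.150 − 11.190 = -3.040
Fold change = 2^(−(-3.040)) = 2^3.040 = 8.2249

8.225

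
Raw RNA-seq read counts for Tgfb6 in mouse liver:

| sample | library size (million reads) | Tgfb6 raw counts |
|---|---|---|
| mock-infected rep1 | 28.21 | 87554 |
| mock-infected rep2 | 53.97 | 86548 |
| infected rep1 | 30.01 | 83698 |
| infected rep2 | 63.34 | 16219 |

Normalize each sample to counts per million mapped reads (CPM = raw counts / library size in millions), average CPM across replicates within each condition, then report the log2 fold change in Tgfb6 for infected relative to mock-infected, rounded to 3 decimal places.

-0.628

CPM(mock-infected rep1) = 87554 / 28.21 = 3103.6512
CPM(mock-infected rep2) = 86548 / 53.97 = 1603.6316
CPM(infected rep1) = 83698 / 30.01 = 2789.0037
CPM(infected rep2) = 16219 / 63.34 = 256.0625
mean CPM(mock-infected) = 2353.6414; mean CPM(infected) = 1522.5331
Fold change = 1522.5331 / 2353.6414 = 0.64688
log2(0.64688) = -0.6284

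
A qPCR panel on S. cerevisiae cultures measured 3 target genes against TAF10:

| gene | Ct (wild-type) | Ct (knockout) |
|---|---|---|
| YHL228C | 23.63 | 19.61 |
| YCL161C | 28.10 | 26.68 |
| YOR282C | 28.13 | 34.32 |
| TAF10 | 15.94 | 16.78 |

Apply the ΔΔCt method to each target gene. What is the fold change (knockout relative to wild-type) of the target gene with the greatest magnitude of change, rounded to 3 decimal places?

0.025

YHL228C: ΔΔCt = (19.61−16.78) − (23.63−15.94) = 2.83 − 7.69 = -4.86; fold change = 2^4.86 = 29.041
YCL161C: ΔΔCt = (26.68−16.78) − (28.10−15.94) = 9.90 − 12.16 = -2.26; fold change = 2^2.26 = 4.790
YOR282C: ΔΔCt = (34.32−16.78) − (28.13−15.94) = 17.54 − 12.19 = 5.35; fold change = 2^-5.35 = 0.025
YOR282C has the largest |ΔΔCt| = 5.35.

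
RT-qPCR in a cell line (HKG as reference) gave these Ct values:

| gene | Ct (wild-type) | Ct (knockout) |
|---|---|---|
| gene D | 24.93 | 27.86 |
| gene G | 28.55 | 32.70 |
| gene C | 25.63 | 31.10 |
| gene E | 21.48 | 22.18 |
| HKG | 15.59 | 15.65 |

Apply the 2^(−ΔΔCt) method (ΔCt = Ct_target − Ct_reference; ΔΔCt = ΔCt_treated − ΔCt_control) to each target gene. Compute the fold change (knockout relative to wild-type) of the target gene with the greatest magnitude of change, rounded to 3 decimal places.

gene D: ΔΔCt = (27.86−15.65) − (24.93−15.59) = 12.21 − 9.34 = 2.87; fold change = 2^-2.87 = 0.137
gene G: ΔΔCt = (32.70−15.65) − (28.55−15.59) = 17.05 − 12.96 = 4.09; fold change = 2^-4.09 = 0.059
gene C: ΔΔCt = (31.10−15.65) − (25.63−15.59) = 15.45 − 10.04 = 5.41; fold change = 2^-5.41 = 0.024
gene E: ΔΔCt = (22.18−15.65) − (21.48−15.59) = 6.53 − 5.89 = 0.64; fold change = 2^-0.64 = 0.642
gene C has the largest |ΔΔCt| = 5.41.

0.024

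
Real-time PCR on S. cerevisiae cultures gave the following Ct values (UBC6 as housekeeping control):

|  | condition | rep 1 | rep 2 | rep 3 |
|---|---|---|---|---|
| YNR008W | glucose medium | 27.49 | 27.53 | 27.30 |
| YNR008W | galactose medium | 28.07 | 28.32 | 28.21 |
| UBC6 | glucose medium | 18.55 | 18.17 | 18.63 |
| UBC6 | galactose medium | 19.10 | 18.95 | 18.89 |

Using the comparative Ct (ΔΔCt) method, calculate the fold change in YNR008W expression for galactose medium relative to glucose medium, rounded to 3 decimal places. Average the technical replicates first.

0.853

Mean Ct: YNR008W glucose medium 27.440; YNR008W galactose medium 28.200; UBC6 glucose medium 18.450; UBC6 galactose medium 18.980
ΔCt(glucose medium) = 27.440 − 18.450 = 8.990
ΔCt(galactose medium) = 28.200 − 18.980 = 9.220
ΔΔCt = 9.220 − 8.990 = 0.230
Fold change = 2^(−0.230) = 0.8526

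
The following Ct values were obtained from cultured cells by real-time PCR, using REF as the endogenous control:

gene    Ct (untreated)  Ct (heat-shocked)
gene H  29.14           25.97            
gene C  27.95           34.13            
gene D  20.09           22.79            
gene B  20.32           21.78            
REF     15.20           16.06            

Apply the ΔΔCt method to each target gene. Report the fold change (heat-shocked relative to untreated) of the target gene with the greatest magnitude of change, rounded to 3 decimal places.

0.025

gene H: ΔΔCt = (25.97−16.06) − (29.14−15.20) = 9.91 − 13.94 = -4.03; fold change = 2^4.03 = 16.336
gene C: ΔΔCt = (34.13−16.06) − (27.95−15.20) = 18.07 − 12.75 = 5.32; fold change = 2^-5.32 = 0.025
gene D: ΔΔCt = (22.79−16.06) − (20.09−15.20) = 6.73 − 4.89 = 1.84; fold change = 2^-1.84 = 0.279
gene B: ΔΔCt = (21.78−16.06) − (20.32−15.20) = 5.72 − 5.12 = 0.60; fold change = 2^-0.60 = 0.660
gene C has the largest |ΔΔCt| = 5.32.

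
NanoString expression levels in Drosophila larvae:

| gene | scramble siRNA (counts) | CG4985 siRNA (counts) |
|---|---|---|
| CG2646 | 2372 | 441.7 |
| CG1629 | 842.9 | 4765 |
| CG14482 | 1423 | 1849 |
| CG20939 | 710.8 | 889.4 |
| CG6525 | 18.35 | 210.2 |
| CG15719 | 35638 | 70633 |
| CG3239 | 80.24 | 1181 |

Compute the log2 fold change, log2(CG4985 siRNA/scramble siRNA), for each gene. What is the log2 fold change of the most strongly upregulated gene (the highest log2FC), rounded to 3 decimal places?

3.880

log2(441.7/2372) = -2.425  (CG2646)
log2(4765/842.9) = 2.499  (CG1629)
log2(1849/1423) = 0.378  (CG14482)
log2(889.4/710.8) = 0.323  (CG20939)
log2(210.2/18.35) = 3.518  (CG6525)
log2(70633/35638) = 0.987  (CG15719)
log2(1181/80.24) = 3.880  (CG3239)
CG3239 is most strongly upregulated.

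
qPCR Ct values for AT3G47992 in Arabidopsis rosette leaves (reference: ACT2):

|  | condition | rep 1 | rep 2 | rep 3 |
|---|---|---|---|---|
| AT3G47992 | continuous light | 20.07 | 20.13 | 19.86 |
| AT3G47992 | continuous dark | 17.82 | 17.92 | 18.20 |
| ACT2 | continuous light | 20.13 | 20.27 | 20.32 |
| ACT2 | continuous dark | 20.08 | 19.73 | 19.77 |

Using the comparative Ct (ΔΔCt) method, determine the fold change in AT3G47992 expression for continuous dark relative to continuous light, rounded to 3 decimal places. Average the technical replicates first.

Mean Ct: AT3G47992 continuous light 20.020; AT3G47992 continuous dark 17.980; ACT2 continuous light 20.240; ACT2 continuous dark 19.860
ΔCt(continuous light) = 20.020 − 20.240 = -0.220
ΔCt(continuous dark) = 17.980 − 19.860 = -1.880
ΔΔCt = -1.880 − (-0.220) = -1.660
Fold change = 2^(−(-1.660)) = 2^1.660 = 3.1602

3.160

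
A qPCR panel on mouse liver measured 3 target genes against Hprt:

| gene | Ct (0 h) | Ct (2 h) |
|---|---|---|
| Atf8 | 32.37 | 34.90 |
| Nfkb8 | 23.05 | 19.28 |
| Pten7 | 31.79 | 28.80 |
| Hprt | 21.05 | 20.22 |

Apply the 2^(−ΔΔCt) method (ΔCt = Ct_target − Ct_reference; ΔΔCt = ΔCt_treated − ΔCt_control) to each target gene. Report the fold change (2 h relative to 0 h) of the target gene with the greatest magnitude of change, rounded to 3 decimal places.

0.097

Atf8: ΔΔCt = (34.90−20.22) − (32.37−21.05) = 14.68 − 11.32 = 3.36; fold change = 2^-3.36 = 0.097
Nfkb8: ΔΔCt = (19.28−20.22) − (23.05−21.05) = -0.94 − 2.00 = -2.94; fold change = 2^2.94 = 7.674
Pten7: ΔΔCt = (28.80−20.22) − (31.79−21.05) = 8.58 − 10.74 = -2.16; fold change = 2^2.16 = 4.469
Atf8 has the largest |ΔΔCt| = 3.36.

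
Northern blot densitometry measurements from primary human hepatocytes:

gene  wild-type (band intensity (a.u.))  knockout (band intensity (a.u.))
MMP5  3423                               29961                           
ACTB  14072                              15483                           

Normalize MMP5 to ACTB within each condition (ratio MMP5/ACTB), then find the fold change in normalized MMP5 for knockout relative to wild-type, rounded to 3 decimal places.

MMP5/ACTB (wild-type) = 3423 / 14072 = 0.24325
MMP5/ACTB (knockout) = 29961 / 15483 = 1.9351
Fold change = 1.9351 / 0.24325 = 7.9552

7.955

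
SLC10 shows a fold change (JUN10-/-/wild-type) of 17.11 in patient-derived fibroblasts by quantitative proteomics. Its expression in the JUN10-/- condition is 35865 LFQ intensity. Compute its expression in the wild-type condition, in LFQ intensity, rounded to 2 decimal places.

wild-type expression = 35865 / 17.11 = 2096.14

2096.14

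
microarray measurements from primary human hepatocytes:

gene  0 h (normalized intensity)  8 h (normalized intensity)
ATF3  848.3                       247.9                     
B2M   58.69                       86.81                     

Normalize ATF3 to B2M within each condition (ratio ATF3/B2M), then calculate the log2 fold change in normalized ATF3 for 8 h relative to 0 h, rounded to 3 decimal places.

ATF3/B2M (0 h) = 848.3 / 58.69 = 14.454
ATF3/B2M (8 h) = 247.9 / 86.81 = 2.8557
Fold change = 2.8557 / 14.454 = 0.1976
log2(0.1976) = -2.3396

-2.340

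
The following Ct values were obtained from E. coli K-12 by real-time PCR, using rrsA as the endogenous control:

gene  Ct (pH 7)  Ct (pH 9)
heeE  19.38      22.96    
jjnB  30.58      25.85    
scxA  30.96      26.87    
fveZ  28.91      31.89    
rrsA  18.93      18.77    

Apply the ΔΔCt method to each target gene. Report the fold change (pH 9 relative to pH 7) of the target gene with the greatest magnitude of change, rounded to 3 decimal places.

heeE: ΔΔCt = (22.96−18.77) − (19.38−18.93) = 4.19 − 0.45 = 3.74; fold change = 2^-3.74 = 0.075
jjnB: ΔΔCt = (25.85−18.77) − (30.58−18.93) = 7.08 − 11.65 = -4.57; fold change = 2^4.57 = 23.752
scxA: ΔΔCt = (26.87−18.77) − (30.96−18.93) = 8.10 − 12.03 = -3.93; fold change = 2^3.93 = 15.242
fveZ: ΔΔCt = (31.89−18.77) − (28.91−18.93) = 13.12 − 9.98 = 3.14; fold change = 2^-3.14 = 0.113
jjnB has the largest |ΔΔCt| = 4.57.

23.752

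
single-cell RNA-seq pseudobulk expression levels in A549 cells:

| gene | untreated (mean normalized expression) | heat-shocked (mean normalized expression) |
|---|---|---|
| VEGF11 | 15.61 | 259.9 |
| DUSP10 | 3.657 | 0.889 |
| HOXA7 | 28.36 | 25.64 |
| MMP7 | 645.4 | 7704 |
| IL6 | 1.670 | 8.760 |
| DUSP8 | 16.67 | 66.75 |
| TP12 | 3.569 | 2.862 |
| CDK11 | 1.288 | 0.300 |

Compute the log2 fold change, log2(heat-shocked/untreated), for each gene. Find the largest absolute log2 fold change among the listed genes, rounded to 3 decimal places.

4.057

log2(259.9/15.61) = 4.057  (VEGF11)
log2(0.889/3.657) = -2.040  (DUSP10)
log2(25.64/28.36) = -0.145  (HOXA7)
log2(7704/645.4) = 3.577  (MMP7)
log2(8.760/1.670) = 2.391  (IL6)
log2(66.75/16.67) = 2.002  (DUSP8)
log2(2.862/3.569) = -0.318  (TP12)
log2(0.300/1.288) = -2.102  (CDK11)
The largest magnitude belongs to VEGF11.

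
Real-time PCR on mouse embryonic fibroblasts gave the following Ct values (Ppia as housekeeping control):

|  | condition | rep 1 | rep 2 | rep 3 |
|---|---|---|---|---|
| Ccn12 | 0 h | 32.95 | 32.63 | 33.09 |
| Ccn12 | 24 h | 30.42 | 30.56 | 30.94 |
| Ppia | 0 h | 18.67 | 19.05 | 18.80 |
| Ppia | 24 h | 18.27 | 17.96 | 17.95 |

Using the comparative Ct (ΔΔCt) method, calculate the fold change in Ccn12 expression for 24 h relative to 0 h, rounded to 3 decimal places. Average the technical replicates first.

Mean Ct: Ccn12 0 h 32.890; Ccn12 24 h 30.640; Ppia 0 h 18.840; Ppia 24 h 18.060
ΔCt(0 h) = 32.890 − 18.840 = 14.050
ΔCt(24 h) = 30.640 − 18.060 = 12.580
ΔΔCt = 12.580 − 14.050 = -1.470
Fold change = 2^(−(-1.470)) = 2^1.470 = 2.7702

2.770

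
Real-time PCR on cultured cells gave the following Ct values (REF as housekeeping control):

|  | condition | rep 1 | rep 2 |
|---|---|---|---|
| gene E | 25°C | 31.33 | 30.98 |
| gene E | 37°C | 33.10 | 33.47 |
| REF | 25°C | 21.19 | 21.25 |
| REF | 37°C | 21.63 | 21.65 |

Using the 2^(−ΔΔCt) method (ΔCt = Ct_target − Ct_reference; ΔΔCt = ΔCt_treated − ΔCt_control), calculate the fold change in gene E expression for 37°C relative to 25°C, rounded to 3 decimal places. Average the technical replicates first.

0.306

Mean Ct: gene E 25°C 31.155; gene E 37°C 33.285; REF 25°C 21.220; REF 37°C 21.640
ΔCt(25°C) = 31.155 − 21.220 = 9.935
ΔCt(37°C) = 33.285 − 21.640 = 11.645
ΔΔCt = 11.645 − 9.935 = 1.710
Fold change = 2^(−1.710) = 0.3057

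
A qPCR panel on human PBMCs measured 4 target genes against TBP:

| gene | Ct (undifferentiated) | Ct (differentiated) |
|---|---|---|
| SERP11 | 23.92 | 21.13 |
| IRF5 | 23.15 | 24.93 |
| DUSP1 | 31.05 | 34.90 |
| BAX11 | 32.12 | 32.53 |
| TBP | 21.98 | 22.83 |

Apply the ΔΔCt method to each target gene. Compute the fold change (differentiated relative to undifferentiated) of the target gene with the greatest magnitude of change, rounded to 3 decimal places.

SERP11: ΔΔCt = (21.13−22.83) − (23.92−21.98) = -1.70 − 1.94 = -3.64; fold change = 2^3.64 = 12.467
IRF5: ΔΔCt = (24.93−22.83) − (23.15−21.98) = 2.10 − 1.17 = 0.93; fold change = 2^-0.93 = 0.525
DUSP1: ΔΔCt = (34.90−22.83) − (31.05−21.98) = 12.07 − 9.07 = 3.00; fold change = 2^-3.00 = 0.125
BAX11: ΔΔCt = (32.53−22.83) − (32.12−21.98) = 9.70 − 10.14 = -0.44; fold change = 2^0.44 = 1.357
SERP11 has the largest |ΔΔCt| = 3.64.

12.467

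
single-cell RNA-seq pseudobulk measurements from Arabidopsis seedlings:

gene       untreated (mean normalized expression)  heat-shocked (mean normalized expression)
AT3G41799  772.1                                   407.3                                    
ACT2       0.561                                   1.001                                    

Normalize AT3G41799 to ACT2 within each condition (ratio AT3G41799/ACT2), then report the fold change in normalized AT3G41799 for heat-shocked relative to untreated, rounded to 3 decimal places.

AT3G41799/ACT2 (untreated) = 772.1 / 0.561 = 1376.3
AT3G41799/ACT2 (heat-shocked) = 407.3 / 1.001 = 406.89
Fold change = 406.89 / 1376.3 = 0.2956

0.296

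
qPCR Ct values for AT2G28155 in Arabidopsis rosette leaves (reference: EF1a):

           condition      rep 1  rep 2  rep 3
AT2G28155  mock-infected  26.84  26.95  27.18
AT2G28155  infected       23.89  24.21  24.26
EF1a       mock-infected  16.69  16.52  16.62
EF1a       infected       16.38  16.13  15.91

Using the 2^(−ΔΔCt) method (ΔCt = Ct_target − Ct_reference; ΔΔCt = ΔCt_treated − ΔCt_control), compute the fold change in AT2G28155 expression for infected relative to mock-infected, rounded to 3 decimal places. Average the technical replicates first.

Mean Ct: AT2G28155 mock-infected 26.990; AT2G28155 infected 24.120; EF1a mock-infected 16.610; EF1a infected 16.140
ΔCt(mock-infected) = 26.990 − 16.610 = 10.380
ΔCt(infected) = 24.120 − 16.140 = 7.980
ΔΔCt = 7.980 − 10.380 = -2.400
Fold change = 2^(−(-2.400)) = 2^2.400 = 5.2780

5.278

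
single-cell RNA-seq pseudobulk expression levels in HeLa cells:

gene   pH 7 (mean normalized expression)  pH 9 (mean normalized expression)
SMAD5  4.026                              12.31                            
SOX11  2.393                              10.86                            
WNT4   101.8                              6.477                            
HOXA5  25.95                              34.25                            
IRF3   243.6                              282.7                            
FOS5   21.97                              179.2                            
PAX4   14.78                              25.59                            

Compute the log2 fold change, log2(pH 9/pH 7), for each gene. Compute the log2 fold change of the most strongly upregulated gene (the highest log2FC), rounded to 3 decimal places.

3.028

log2(12.31/4.026) = 1.612  (SMAD5)
log2(10.86/2.393) = 2.182  (SOX11)
log2(6.477/101.8) = -3.974  (WNT4)
log2(34.25/25.95) = 0.400  (HOXA5)
log2(282.7/243.6) = 0.215  (IRF3)
log2(179.2/21.97) = 3.028  (FOS5)
log2(25.59/14.78) = 0.792  (PAX4)
FOS5 is most strongly upregulated.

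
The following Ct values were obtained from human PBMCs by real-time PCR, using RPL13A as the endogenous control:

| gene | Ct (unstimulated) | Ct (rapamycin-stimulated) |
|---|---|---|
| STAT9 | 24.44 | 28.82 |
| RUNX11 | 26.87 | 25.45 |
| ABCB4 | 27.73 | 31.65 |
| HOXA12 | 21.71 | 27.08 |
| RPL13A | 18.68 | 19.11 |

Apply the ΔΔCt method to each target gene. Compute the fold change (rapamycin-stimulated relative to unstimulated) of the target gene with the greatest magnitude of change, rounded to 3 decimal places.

STAT9: ΔΔCt = (28.82−19.11) − (24.44−18.68) = 9.71 − 5.76 = 3.95; fold change = 2^-3.95 = 0.065
RUNX11: ΔΔCt = (25.45−19.11) − (26.87−18.68) = 6.34 − 8.19 = -1.85; fold change = 2^1.85 = 3.605
ABCB4: ΔΔCt = (31.65−19.11) − (27.73−18.68) = 12.54 − 9.05 = 3.49; fold change = 2^-3.49 = 0.089
HOXA12: ΔΔCt = (27.08−19.11) − (21.71−18.68) = 7.97 − 3.03 = 4.94; fold change = 2^-4.94 = 0.033
HOXA12 has the largest |ΔΔCt| = 4.94.

0.033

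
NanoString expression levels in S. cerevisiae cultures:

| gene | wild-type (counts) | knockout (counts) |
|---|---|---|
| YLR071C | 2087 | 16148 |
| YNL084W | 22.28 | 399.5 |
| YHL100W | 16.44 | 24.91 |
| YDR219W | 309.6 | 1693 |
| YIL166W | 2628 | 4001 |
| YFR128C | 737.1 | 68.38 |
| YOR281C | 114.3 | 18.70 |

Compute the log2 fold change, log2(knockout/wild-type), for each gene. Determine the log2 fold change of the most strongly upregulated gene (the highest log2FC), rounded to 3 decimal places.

4.164

log2(16148/2087) = 2.952  (YLR071C)
log2(399.5/22.28) = 4.164  (YNL084W)
log2(24.91/16.44) = 0.600  (YHL100W)
log2(1693/309.6) = 2.451  (YDR219W)
log2(4001/2628) = 0.606  (YIL166W)
log2(68.38/737.1) = -3.430  (YFR128C)
log2(18.70/114.3) = -2.612  (YOR281C)
YNL084W is most strongly upregulated.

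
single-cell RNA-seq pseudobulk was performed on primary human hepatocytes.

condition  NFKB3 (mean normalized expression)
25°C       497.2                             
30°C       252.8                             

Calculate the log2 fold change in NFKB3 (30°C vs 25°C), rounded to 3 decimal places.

Fold change = 252.8 / 497.2 = 0.5084
log2(0.5084) = -0.9758

-0.976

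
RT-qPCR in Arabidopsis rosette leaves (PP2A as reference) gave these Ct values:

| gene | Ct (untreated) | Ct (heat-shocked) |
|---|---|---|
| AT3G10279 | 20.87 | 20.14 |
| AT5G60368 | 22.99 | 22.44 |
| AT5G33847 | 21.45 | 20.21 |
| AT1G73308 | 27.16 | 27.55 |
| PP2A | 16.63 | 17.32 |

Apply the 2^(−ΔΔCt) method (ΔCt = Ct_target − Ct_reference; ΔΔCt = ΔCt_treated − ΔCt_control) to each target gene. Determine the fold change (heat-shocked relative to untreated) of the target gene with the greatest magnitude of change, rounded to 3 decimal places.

3.811

AT3G10279: ΔΔCt = (20.14−17.32) − (20.87−16.63) = 2.82 − 4.24 = -1.42; fold change = 2^1.42 = 2.676
AT5G60368: ΔΔCt = (22.44−17.32) − (22.99−16.63) = 5.12 − 6.36 = -1.24; fold change = 2^1.24 = 2.362
AT5G33847: ΔΔCt = (20.21−17.32) − (21.45−16.63) = 2.89 − 4.82 = -1.93; fold change = 2^1.93 = 3.811
AT1G73308: ΔΔCt = (27.55−17.32) − (27.16−16.63) = 10.23 − 10.53 = -0.30; fold change = 2^0.30 = 1.231
AT5G33847 has the largest |ΔΔCt| = 1.93.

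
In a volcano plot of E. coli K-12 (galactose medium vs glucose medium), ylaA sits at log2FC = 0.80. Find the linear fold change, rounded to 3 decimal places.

Fold change = 2^(0.80) = 1.7411

1.741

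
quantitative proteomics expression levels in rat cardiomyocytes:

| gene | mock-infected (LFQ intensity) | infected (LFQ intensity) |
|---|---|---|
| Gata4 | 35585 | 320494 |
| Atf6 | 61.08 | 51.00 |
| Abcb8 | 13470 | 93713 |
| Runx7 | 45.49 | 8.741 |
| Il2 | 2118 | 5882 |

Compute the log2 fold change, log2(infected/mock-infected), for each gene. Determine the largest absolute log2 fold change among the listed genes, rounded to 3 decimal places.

3.171

log2(320494/35585) = 3.171  (Gata4)
log2(51.00/61.08) = -0.260  (Atf6)
log2(93713/13470) = 2.798  (Abcb8)
log2(8.741/45.49) = -2.380  (Runx7)
log2(5882/2118) = 1.474  (Il2)
The largest magnitude belongs to Gata4.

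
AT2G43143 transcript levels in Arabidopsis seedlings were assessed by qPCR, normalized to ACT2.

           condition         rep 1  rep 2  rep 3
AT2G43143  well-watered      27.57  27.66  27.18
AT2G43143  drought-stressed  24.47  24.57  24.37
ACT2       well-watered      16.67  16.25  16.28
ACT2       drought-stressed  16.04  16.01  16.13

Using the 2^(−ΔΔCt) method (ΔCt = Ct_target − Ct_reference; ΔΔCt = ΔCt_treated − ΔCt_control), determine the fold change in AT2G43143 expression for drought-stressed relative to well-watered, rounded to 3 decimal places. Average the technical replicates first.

Mean Ct: AT2G43143 well-watered 27.470; AT2G43143 drought-stressed 24.470; ACT2 well-watered 16.400; ACT2 drought-stressed 16.060
ΔCt(well-watered) = 27.470 − 16.400 = 11.070
ΔCt(drought-stressed) = 24.470 − 16.060 = 8.410
ΔΔCt = 8.410 − 11.070 = -2.660
Fold change = 2^(−(-2.660)) = 2^2.660 = 6.3203

6.320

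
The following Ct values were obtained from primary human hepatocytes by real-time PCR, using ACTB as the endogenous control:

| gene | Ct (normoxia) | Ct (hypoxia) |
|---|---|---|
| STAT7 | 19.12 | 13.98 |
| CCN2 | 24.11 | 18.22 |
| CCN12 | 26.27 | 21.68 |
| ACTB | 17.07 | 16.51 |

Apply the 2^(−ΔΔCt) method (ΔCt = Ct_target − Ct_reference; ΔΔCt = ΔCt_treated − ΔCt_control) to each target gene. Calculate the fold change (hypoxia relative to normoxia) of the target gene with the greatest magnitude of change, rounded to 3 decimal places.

40.224

STAT7: ΔΔCt = (13.98−16.51) − (19.12−17.07) = -2.53 − 2.05 = -4.58; fold change = 2^4.58 = 23.918
CCN2: ΔΔCt = (18.22−16.51) − (24.11−17.07) = 1.71 − 7.04 = -5.33; fold change = 2^5.33 = 40.224
CCN12: ΔΔCt = (21.68−16.51) − (26.27−17.07) = 5.17 − 9.20 = -4.03; fold change = 2^4.03 = 16.336
CCN2 has the largest |ΔΔCt| = 5.33.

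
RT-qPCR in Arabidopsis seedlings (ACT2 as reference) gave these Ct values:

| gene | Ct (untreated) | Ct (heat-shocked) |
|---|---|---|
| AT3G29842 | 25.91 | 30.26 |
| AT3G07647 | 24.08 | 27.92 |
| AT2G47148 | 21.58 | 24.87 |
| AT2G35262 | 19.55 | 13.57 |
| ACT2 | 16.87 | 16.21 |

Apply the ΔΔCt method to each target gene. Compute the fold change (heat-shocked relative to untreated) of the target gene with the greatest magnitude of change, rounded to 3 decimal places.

AT3G29842: ΔΔCt = (30.26−16.21) − (25.91−16.87) = 14.05 − 9.04 = 5.01; fold change = 2^-5.01 = 0.031
AT3G07647: ΔΔCt = (27.92−16.21) − (24.08−16.87) = 11.71 − 7.21 = 4.50; fold change = 2^-4.50 = 0.044
AT2G47148: ΔΔCt = (24.87−16.21) − (21.58−16.87) = 8.66 − 4.71 = 3.95; fold change = 2^-3.95 = 0.065
AT2G35262: ΔΔCt = (13.57−16.21) − (19.55−16.87) = -2.64 − 2.68 = -5.32; fold change = 2^5.32 = 39.947
AT2G35262 has the largest |ΔΔCt| = 5.32.

39.947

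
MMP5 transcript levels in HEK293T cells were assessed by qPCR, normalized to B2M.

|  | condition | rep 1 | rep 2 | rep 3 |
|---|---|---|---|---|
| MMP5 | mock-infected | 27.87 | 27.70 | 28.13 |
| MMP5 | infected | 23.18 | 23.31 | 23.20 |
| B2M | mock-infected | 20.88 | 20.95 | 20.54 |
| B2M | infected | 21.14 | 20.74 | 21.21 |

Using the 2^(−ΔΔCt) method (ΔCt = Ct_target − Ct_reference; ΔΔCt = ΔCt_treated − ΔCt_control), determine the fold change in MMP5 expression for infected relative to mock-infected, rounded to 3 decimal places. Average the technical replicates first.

Mean Ct: MMP5 mock-infected 27.900; MMP5 infected 23.230; B2M mock-infected 20.790; B2M infected 21.030
ΔCt(mock-infected) = 27.900 − 20.790 = 7.110
ΔCt(infected) = 23.230 − 21.030 = 2.200
ΔΔCt = 2.200 − 7.110 = -4.910
Fold change = 2^(−(-4.910)) = 2^4.910 = 30.0647

30.065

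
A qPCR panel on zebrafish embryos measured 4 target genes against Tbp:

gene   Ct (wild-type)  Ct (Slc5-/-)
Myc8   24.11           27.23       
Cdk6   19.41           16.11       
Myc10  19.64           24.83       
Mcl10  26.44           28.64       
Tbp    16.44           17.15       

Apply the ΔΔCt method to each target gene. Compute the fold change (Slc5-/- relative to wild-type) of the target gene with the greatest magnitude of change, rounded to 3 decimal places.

Myc8: ΔΔCt = (27.23−17.15) − (24.11−16.44) = 10.08 − 7.67 = 2.41; fold change = 2^-2.41 = 0.188
Cdk6: ΔΔCt = (16.11−17.15) − (19.41−16.44) = -1.04 − 2.97 = -4.01; fold change = 2^4.01 = 16.111
Myc10: ΔΔCt = (24.83−17.15) − (19.64−16.44) = 7.68 − 3.20 = 4.48; fold change = 2^-4.48 = 0.045
Mcl10: ΔΔCt = (28.64−17.15) − (26.44−16.44) = 11.49 − 10.00 = 1.49; fold change = 2^-1.49 = 0.356
Myc10 has the largest |ΔΔCt| = 4.48.

0.045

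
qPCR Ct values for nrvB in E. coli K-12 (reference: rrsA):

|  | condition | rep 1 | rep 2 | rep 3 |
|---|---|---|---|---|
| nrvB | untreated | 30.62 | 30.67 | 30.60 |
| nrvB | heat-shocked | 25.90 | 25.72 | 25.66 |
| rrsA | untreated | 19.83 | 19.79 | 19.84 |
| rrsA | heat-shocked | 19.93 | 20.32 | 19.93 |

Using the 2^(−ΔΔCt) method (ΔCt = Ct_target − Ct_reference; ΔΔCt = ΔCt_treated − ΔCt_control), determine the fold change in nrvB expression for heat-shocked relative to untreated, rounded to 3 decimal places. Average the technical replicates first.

Mean Ct: nrvB untreated 30.630; nrvB heat-shocked 25.760; rrsA untreated 19.820; rrsA heat-shocked 20.060
ΔCt(untreated) = 30.630 − 19.820 = 10.810
ΔCt(heat-shocked) = 25.760 − 20.060 = 5.700
ΔΔCt = 5.700 − 10.810 = -5.110
Fold change = 2^(−(-5.110)) = 2^5.110 = 34.5353

34.535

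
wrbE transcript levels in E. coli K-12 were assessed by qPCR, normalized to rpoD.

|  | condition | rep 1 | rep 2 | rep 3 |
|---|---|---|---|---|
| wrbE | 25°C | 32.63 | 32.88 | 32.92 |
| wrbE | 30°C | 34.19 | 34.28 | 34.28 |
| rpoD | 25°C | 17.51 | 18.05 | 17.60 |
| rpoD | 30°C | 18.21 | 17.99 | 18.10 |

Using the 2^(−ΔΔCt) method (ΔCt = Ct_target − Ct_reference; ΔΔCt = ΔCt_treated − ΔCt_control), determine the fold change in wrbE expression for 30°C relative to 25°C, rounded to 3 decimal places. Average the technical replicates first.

Mean Ct: wrbE 25°C 32.810; wrbE 30°C 34.250; rpoD 25°C 17.720; rpoD 30°C 18.100
ΔCt(25°C) = 32.810 − 17.720 = 15.090
ΔCt(30°C) = 34.250 − 18.100 = 16.150
ΔΔCt = 16.150 − 15.090 = 1.060
Fold change = 2^(−1.060) = 0.4796

0.480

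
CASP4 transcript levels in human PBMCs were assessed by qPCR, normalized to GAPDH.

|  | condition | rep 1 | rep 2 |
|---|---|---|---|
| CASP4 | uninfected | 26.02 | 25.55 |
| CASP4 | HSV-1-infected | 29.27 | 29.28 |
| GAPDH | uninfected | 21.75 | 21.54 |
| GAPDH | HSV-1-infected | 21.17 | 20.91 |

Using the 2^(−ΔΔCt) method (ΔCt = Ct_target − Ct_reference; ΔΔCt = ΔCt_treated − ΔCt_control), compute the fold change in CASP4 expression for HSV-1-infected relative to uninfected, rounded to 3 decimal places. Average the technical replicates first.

Mean Ct: CASP4 uninfected 25.785; CASP4 HSV-1-infected 29.275; GAPDH uninfected 21.645; GAPDH HSV-1-infected 21.040
ΔCt(uninfected) = 25.785 − 21.645 = 4.140
ΔCt(HSV-1-infected) = 29.275 − 21.040 = 8.235
ΔΔCt = 8.235 − 4.140 = 4.095
Fold change = 2^(−4.095) = 0.0585

0.059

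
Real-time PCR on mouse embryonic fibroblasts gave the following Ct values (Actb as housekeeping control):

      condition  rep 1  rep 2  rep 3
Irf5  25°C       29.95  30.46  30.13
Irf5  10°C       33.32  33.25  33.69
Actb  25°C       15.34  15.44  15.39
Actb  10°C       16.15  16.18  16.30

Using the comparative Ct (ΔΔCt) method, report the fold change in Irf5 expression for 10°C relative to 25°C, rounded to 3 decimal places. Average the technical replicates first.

Mean Ct: Irf5 25°C 30.180; Irf5 10°C 33.420; Actb 25°C 15.390; Actb 10°C 16.210
ΔCt(25°C) = 30.180 − 15.390 = 14.790
ΔCt(10°C) = 33.420 − 16.210 = 17.210
ΔΔCt = 17.210 − 14.790 = 2.420
Fold change = 2^(−2.420) = 0.1869

0.187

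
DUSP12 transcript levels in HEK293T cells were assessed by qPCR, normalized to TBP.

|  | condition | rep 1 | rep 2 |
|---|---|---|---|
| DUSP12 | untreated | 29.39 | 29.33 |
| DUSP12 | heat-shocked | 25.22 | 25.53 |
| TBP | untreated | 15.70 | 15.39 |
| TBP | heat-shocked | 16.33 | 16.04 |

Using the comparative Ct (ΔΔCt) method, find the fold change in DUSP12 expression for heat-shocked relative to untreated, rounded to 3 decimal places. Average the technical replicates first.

24.675

Mean Ct: DUSP12 untreated 29.360; DUSP12 heat-shocked 25.375; TBP untreated 15.545; TBP heat-shocked 16.185
ΔCt(untreated) = 29.360 − 15.545 = 13.815
ΔCt(heat-shocked) = 25.375 − 16.185 = 9.190
ΔΔCt = 9.190 − 13.815 = -4.625
Fold change = 2^(−(-4.625)) = 2^4.625 = 24.6754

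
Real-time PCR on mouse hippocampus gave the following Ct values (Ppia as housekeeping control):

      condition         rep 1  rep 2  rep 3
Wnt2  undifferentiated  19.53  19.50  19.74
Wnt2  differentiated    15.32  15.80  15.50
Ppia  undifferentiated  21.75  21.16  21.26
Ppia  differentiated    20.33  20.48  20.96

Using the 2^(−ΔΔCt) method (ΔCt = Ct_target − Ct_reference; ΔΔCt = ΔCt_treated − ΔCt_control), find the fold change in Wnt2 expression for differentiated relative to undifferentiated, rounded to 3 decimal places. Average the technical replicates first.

9.514

Mean Ct: Wnt2 undifferentiated 19.590; Wnt2 differentiated 15.540; Ppia undifferentiated 21.390; Ppia differentiated 20.590
ΔCt(undifferentiated) = 19.590 − 21.390 = -1.800
ΔCt(differentiated) = 15.540 − 20.590 = -5.050
ΔΔCt = -5.050 − (-1.800) = -3.250
Fold change = 2^(−(-3.250)) = 2^3.250 = 9.5137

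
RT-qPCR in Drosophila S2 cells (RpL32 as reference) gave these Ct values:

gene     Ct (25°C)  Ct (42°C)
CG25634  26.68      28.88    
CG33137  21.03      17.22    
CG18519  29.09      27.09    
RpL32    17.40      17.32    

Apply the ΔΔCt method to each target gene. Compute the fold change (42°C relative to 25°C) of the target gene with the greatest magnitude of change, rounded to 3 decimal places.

13.269

CG25634: ΔΔCt = (28.88−17.32) − (26.68−17.40) = 11.56 − 9.28 = 2.28; fold change = 2^-2.28 = 0.206
CG33137: ΔΔCt = (17.22−17.32) − (21.03−17.40) = -0.10 − 3.63 = -3.73; fold change = 2^3.73 = 13.269
CG18519: ΔΔCt = (27.09−17.32) − (29.09−17.40) = 9.77 − 11.69 = -1.92; fold change = 2^1.92 = 3.784
CG33137 has the largest |ΔΔCt| = 3.73.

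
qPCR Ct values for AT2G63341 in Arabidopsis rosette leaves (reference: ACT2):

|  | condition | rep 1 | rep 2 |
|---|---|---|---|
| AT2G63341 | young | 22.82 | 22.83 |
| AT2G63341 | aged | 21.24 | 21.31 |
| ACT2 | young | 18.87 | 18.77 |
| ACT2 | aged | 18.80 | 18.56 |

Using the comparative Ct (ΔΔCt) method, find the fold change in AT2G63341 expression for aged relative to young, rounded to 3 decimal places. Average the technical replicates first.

2.657

Mean Ct: AT2G63341 young 22.825; AT2G63341 aged 21.275; ACT2 young 18.820; ACT2 aged 18.680
ΔCt(young) = 22.825 − 18.820 = 4.005
ΔCt(aged) = 21.275 − 18.680 = 2.595
ΔΔCt = 2.595 − 4.005 = -1.410
Fold change = 2^(−(-1.410)) = 2^1.410 = 2.6574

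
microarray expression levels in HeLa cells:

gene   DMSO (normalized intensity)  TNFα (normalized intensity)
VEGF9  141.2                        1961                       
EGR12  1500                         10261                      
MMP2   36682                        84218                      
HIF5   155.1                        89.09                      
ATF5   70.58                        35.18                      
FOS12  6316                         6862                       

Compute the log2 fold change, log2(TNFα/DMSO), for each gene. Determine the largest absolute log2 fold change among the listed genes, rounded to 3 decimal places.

log2(1961/141.2) = 3.796  (VEGF9)
log2(10261/1500) = 2.774  (EGR12)
log2(84218/36682) = 1.199  (MMP2)
log2(89.09/155.1) = -0.800  (HIF5)
log2(35.18/70.58) = -1.005  (ATF5)
log2(6862/6316) = 0.120  (FOS12)
The largest magnitude belongs to VEGF9.

3.796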